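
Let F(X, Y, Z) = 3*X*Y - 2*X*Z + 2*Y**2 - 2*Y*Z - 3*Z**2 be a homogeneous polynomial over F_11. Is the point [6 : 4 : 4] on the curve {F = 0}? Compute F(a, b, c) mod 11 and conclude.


F(6,4,4) ≡ 9 (mod 11); P is NOT on the curve.

Evaluate F(6, 4, 4) term-by-term (mod 11).
  3*X*Y ↦ 3·6·4·1 = 72
  -2*X*Z ↦ -2·6·1·4 = -48
  2*Y**2 ↦ 2·1·16·1 = 32
  -2*Y*Z ↦ -2·1·4·4 = -32
  -3*Z**2 ↦ -3·1·1·16 = -48
Sum: F(6, 4, 4) = (72) + (-48) + (32) + (-32) + (-48) = -24.
Reducing mod 11: -24 ≡ 9 (mod 11).
Since F(a, b, c) ≡ 9 ≠ 0 (mod 11), P does NOT lie on the curve.


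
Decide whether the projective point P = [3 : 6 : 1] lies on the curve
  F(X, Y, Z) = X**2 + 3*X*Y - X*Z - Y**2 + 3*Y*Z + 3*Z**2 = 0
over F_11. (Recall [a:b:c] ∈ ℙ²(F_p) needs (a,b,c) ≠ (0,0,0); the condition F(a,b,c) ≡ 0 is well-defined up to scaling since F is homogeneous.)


F(3,6,1) ≡ 1 (mod 11); P is NOT on the curve.

Evaluate F(3, 6, 1) term-by-term (mod 11).
  X**2 ↦ 1·9·1·1 = 9
  3*X*Y ↦ 3·3·6·1 = 54
  -X*Z ↦ -1·3·1·1 = -3
  -Y**2 ↦ -1·1·36·1 = -36
  3*Y*Z ↦ 3·1·6·1 = 18
  3*Z**2 ↦ 3·1·1·1 = 3
Sum: F(3, 6, 1) = (9) + (54) + (-3) + (-36) + (18) + (3) = 45.
Reducing mod 11: 45 ≡ 1 (mod 11).
Since F(a, b, c) ≡ 1 ≠ 0 (mod 11), P does NOT lie on the curve.


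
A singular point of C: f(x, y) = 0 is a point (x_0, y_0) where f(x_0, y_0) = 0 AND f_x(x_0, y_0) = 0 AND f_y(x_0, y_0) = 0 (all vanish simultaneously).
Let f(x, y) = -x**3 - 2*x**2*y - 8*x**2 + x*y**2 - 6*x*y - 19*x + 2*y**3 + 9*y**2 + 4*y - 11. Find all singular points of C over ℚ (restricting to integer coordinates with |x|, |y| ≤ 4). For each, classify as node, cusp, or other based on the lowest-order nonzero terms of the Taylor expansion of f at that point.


Singular points: {(-2, -1)}; classification: cusp.

Compute partial derivatives:
  f_x = -3*x**2 - 4*x*y - 16*x + y**2 - 6*y - 19.
  f_y = -2*x**2 + 2*x*y - 6*x + 6*y**2 + 18*y + 4.
Scan x_0 ∈ {−4, ..., 4}. For each x_0, f_y(x_0, y) is a polynomial in y; find its integer roots y ∈ {−4, ..., 4}, then test f_x and f at those candidates.
  x = -4: f_y(-4, y) = 6*y**2 + 10*y - 4; vanishes at y ∈ {-2}. (-4, -2): f_x = -19 ≠ 0.
  x = -3: f_y(-3, y) = 6*y**2 + 12*y + 4; no integer root y with |y| ≤ 4.
  x = -2: f_y(-2, y) = 6*y**2 + 14*y + 8; vanishes at y ∈ {-1}. (-2, -1): f_x = 0, f = 0 — SINGULAR.
  x = -1: f_y(-1, y) = 6*y**2 + 16*y + 8; vanishes at y ∈ {-2}. (-1, -2): f_x = 2 ≠ 0.
  x = 0: f_y(0, y) = 6*y**2 + 18*y + 4; no integer root y with |y| ≤ 4.
  x = 1: f_y(1, y) = 6*y**2 + 20*y - 4; no integer root y with |y| ≤ 4.
  x = 2: f_y(2, y) = 6*y**2 + 22*y - 16; no integer root y with |y| ≤ 4.
  x = 3: f_y(3, y) = 6*y**2 + 24*y - 32; no integer root y with |y| ≤ 4.
  x = 4: f_y(4, y) = 6*y**2 + 26*y - 52; no integer root y with |y| ≤ 4.
Only singular point on the grid: (-2, -1).
Classify: substitute x = -2 + u, y = -1 + v and expand: f = -u**3 - 2*u**2*v + u*v**2 + 2*v**3 + v**2.
No constant or linear terms (consistent with a singular point). Quadratic part: v**2. Cubic part: -u**3 - 2*u**2*v + u*v**2 + 2*v**3.
The quadratic part v**2 is a perfect square, so there is a single (double) tangent line v = 0, i.e. y = -1. Restricting the cubic part to that line (v = 0) leaves -u**3 ≠ 0, so f is not divisible by v and the branch is v² ≈ u**3 to lowest order — this is a cusp.
Classification: cusp.


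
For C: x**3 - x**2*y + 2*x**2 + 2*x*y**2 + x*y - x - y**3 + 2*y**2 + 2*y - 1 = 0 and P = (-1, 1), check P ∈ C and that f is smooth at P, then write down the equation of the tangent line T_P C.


Tangent line at P: 3*x - 3*y + 6 = 0.

Step 1: f(-1, 1) = 0, so P lies on C.
Step 2: partial derivatives
  f_x(x, y) = 3*x**2 - 2*x*y + 4*x + 2*y**2 + y - 1, f_y(x, y) = -x**2 + 4*x*y + x - 3*y**2 + 4*y + 2.
  f_x(P) = 3, f_y(P) = -3 (gradient nonzero, so P is smooth).
Step 3: tangent line at P: 3·(x − -1) + -3·(y − 1) = 0.
Expanding: 3*x - 3*y + 6 = 0.


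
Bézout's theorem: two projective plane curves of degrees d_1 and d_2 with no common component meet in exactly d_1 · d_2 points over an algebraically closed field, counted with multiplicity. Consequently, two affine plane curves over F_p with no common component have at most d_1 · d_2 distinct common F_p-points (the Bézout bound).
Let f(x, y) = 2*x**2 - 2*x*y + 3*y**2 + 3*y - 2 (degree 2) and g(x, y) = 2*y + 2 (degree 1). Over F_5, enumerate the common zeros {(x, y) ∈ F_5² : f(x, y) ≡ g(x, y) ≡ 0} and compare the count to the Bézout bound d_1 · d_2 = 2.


Common zeros: {(2, 4)}; count = 1; Bézout bound = 2.

deg(f) = 2, deg(g) = 1, so Bézout bound = 2.
Scan x ∈ F_5. For each x, list the y ∈ F_5 with f(x, y) ≡ 0 and those with g(x, y) ≡ 0 (mod 5); the common zeros in that column are the intersection.
  x = 0: f ≡ 0 at y ∈ ∅; g ≡ 0 at y ∈ {4}; common: ∅.
  x = 1: f ≡ 0 at y ∈ {0, 3}; g ≡ 0 at y ∈ {4}; common: ∅.
  x = 2: f ≡ 0 at y ∈ {3, 4}; g ≡ 0 at y ∈ {4}; common: {4}.
  x = 3: f ≡ 0 at y ∈ ∅; g ≡ 0 at y ∈ {4}; common: ∅.
  x = 4: f ≡ 0 at y ∈ {0}; g ≡ 0 at y ∈ {4}; common: ∅.
Collecting: common zeros = {(2, 4)}, so the count is 1.
Comparison with the Bézout bound: 1 ≤ 2 = deg(f)·deg(g), as expected for curves with no common component (the affine F_5-count falls short of the bound because intersections may lie at infinity, over extension fields, or carry multiplicity).


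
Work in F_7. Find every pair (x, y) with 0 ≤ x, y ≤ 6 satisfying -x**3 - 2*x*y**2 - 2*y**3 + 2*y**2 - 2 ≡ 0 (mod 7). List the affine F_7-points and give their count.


Affine F_7-points: {(0, 4), (2, 1), (3, 1), (3, 3), (4, 6), (5, 2), (5, 6)}; count = 7.

For each of the 49 pairs (x, y) ∈ F_7², evaluate f(x, y) mod 7. Record the zeros.
  x = 0: [0↦5, 1↦5, 2↦4, 3↦4, 4↦0, 5↦1, 6↦2]  zeros at y ∈ {4}
  x = 1: [0↦4, 1↦2, 2↦2, 3↦6, 4↦2, 5↦6, 6↦6]  zeros at y ∈ ∅
  x = 2: [0↦4, 1↦0, 2↦1, 3↦2, 4↦5, 5↦5, 6↦4]  zeros at y ∈ {1}
  x = 3: [0↦6, 1↦0, 2↦2, 3↦0, 4↦3, 5↦6, 6↦4]  zeros at y ∈ {1, 3}
  x = 4: [0↦4, 1↦3, 2↦6, 3↦1, 4↦4, 5↦3, 6↦0]  zeros at y ∈ {6}
  x = 5: [0↦6, 1↦3, 2↦0, 3↦6, 4↦2, 5↦4, 6↦0]  zeros at y ∈ {2, 6}
  x = 6: [0↦6, 1↦1, 2↦6, 3↦2, 4↦5, 5↦3, 6↦5]  zeros at y ∈ ∅
Collecting zeros: affine points = {(0, 4), (2, 1), (3, 1), (3, 3), (4, 6), (5, 2), (5, 6)}.
Total count |C(F_7)_aff| = 7.


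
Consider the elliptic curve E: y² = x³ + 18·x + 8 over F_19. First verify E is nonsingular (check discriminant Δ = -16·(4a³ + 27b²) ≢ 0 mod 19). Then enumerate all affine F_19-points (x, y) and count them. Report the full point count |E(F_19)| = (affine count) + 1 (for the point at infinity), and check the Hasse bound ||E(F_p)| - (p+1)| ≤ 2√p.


Affine points = {(4, 7), (4, 12), (6, 3), (6, 16), (9, 5), (9, 14), (11, 6), (11, 13), (13, 8), (13, 11), (15, 9), (15, 10)}; affine count = 12; |E(F_19)| = 13.

Discriminant check: Δ ∝ 4a³ + 27b² = 4·18³ + 27·8² = 4·5832 + 27·64 ≡ 14 (mod 19). Nonzero ⇒ E is nonsingular.
For each x ∈ F_19, compute rhs = x³ + 18·x + 8 mod 19, then count y ∈ F_19 with y² ≡ rhs.
  x = 0: rhs = 8, matching y values: none (0 points).
  x = 1: rhs = 8, matching y values: none (0 points).
  x = 2: rhs = 14, matching y values: none (0 points).
  x = 3: rhs = 13, matching y values: none (0 points).
  x = 4: rhs = 11, matching y values: 7, 12 (2 points).
  x = 5: rhs = 14, matching y values: none (0 points).
  x = 6: rhs = 9, matching y values: 3, 16 (2 points).
  x = 7: rhs = 2, matching y values: none (0 points).
  x = 8: rhs = 18, matching y values: none (0 points).
  x = 9: rhs = 6, matching y values: 5, 14 (2 points).
  x = 10: rhs = 10, matching y values: none (0 points).
  x = 11: rhs = 17, matching y values: 6, 13 (2 points).
  x = 12: rhs = 14, matching y values: none (0 points).
  x = 13: rhs = 7, matching y values: 8, 11 (2 points).
  x = 14: rhs = 2, matching y values: none (0 points).
  x = 15: rhs = 5, matching y values: 9, 10 (2 points).
  x = 16: rhs = 3, matching y values: none (0 points).
  x = 17: rhs = 2, matching y values: none (0 points).
  x = 18: rhs = 8, matching y values: none (0 points).
Total affine count: 12.
Full point count |E(F_19)| = 12 + 1 = 13.
Hasse bound: |13 − (19+1)| = |-7| = 7 ≤ 2√19 ≈ 8.7178 ✓.


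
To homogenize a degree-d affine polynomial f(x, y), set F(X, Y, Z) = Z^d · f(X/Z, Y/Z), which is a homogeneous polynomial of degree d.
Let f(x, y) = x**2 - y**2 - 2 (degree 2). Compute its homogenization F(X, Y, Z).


F(X, Y, Z) = X**2 - Y**2 - 2*Z**2

deg(f) = 2.
Substitute x = X/Z, y = Y/Z into f, then multiply by Z^2.
  monomial 1·x^2·y^0 ↦ 1·X^2·Y^0·Z^0.
  monomial -1·x^0·y^2 ↦ -1·X^0·Y^2·Z^0.
  monomial -2·x^0·y^0 ↦ -2·X^0·Y^0·Z^2.
Collecting: F(X, Y, Z) = X**2 - Y**2 - 2*Z**2.


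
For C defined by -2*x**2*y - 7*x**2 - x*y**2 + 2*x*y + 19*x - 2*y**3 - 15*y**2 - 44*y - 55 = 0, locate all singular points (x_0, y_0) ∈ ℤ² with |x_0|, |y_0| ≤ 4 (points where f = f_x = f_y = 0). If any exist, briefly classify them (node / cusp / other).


Singular points: {(2, -3)}; classification: node.

Compute partial derivatives:
  f_x = -4*x*y - 14*x - y**2 + 2*y + 19.
  f_y = -2*x**2 - 2*x*y + 2*x - 6*y**2 - 30*y - 44.
Scan x_0 ∈ {−4, ..., 4}. For each x_0, f_y(x_0, y) is a polynomial in y; find its integer roots y ∈ {−4, ..., 4}, then test f_x and f at those candidates.
  x = -4: f_y(-4, y) = -6*y**2 - 22*y - 84; no integer root y with |y| ≤ 4.
  x = -3: f_y(-3, y) = -6*y**2 - 24*y - 68; no integer root y with |y| ≤ 4.
  x = -2: f_y(-2, y) = -6*y**2 - 26*y - 56; no integer root y with |y| ≤ 4.
  x = -1: f_y(-1, y) = -6*y**2 - 28*y - 48; no integer root y with |y| ≤ 4.
  x = 0: f_y(0, y) = -6*y**2 - 30*y - 44; no integer root y with |y| ≤ 4.
  x = 1: f_y(1, y) = -6*y**2 - 32*y - 44; no integer root y with |y| ≤ 4.
  x = 2: f_y(2, y) = -6*y**2 - 34*y - 48; vanishes at y ∈ {-3}. (2, -3): f_x = 0, f = 0 — SINGULAR.
  x = 3: f_y(3, y) = -6*y**2 - 36*y - 56; no integer root y with |y| ≤ 4.
  x = 4: f_y(4, y) = -6*y**2 - 38*y - 68; no integer root y with |y| ≤ 4.
Only singular point on the grid: (2, -3).
Classify: substitute x = 2 + u, y = -3 + v and expand: f = -2*u**2*v - u**2 - u*v**2 - 2*v**3 + v**2.
No constant or linear terms (consistent with a singular point). Quadratic part: -u**2 + v**2. Cubic part: -2*u**2*v - u*v**2 - 2*v**3.
The quadratic part v**2 - u**2 = (v − u)(v + u) splits into two distinct linear factors, so there are two distinct tangent lines y − -3 = ±(x − 2) — this is a node (ordinary double point).
Classification: node.


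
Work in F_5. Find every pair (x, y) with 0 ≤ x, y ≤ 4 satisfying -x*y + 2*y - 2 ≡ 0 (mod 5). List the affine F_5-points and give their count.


Affine F_5-points: {(0, 1), (1, 2), (3, 3), (4, 4)}; count = 4.

For each of the 25 pairs (x, y) ∈ F_5², evaluate f(x, y) mod 5. Record the zeros.
  x = 0: [0↦3, 1↦0, 2↦2, 3↦4, 4↦1]  zeros at y ∈ {1}
  x = 1: [0↦3, 1↦4, 2↦0, 3↦1, 4↦2]  zeros at y ∈ {2}
  x = 2: [0↦3, 1↦3, 2↦3, 3↦3, 4↦3]  zeros at y ∈ ∅
  x = 3: [0↦3, 1↦2, 2↦1, 3↦0, 4↦4]  zeros at y ∈ {3}
  x = 4: [0↦3, 1↦1, 2↦4, 3↦2, 4↦0]  zeros at y ∈ {4}
Collecting zeros: affine points = {(0, 1), (1, 2), (3, 3), (4, 4)}.
Total count |C(F_5)_aff| = 4.


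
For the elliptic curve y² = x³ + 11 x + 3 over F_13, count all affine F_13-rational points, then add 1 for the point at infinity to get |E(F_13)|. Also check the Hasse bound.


Affine points = {(0, 4), (0, 9), (5, 1), (5, 12), (6, 5), (6, 8), (9, 5), (9, 8), (11, 5), (11, 8), (12, 2), (12, 11)}; affine count = 12; |E(F_13)| = 13.

Discriminant check: Δ ∝ 4a³ + 27b² = 4·11³ + 27·3² = 4·1331 + 27·9 ≡ 3 (mod 13). Nonzero ⇒ E is nonsingular.
For each x ∈ F_13, compute rhs = x³ + 11·x + 3 mod 13, then count y ∈ F_13 with y² ≡ rhs.
  x = 0: rhs = 3, matching y values: 4, 9 (2 points).
  x = 1: rhs = 2, matching y values: none (0 points).
  x = 2: rhs = 7, matching y values: none (0 points).
  x = 3: rhs = 11, matching y values: none (0 points).
  x = 4: rhs = 7, matching y values: none (0 points).
  x = 5: rhs = 1, matching y values: 1, 12 (2 points).
  x = 6: rhs = 12, matching y values: 5, 8 (2 points).
  x = 7: rhs = 7, matching y values: none (0 points).
  x = 8: rhs = 5, matching y values: none (0 points).
  x = 9: rhs = 12, matching y values: 5, 8 (2 points).
  x = 10: rhs = 8, matching y values: none (0 points).
  x = 11: rhs = 12, matching y values: 5, 8 (2 points).
  x = 12: rhs = 4, matching y values: 2, 11 (2 points).
Total affine count: 12.
Full point count |E(F_13)| = 12 + 1 = 13.
Hasse bound: |13 − (13+1)| = |-1| = 1 ≤ 2√13 ≈ 7.2111 ✓.


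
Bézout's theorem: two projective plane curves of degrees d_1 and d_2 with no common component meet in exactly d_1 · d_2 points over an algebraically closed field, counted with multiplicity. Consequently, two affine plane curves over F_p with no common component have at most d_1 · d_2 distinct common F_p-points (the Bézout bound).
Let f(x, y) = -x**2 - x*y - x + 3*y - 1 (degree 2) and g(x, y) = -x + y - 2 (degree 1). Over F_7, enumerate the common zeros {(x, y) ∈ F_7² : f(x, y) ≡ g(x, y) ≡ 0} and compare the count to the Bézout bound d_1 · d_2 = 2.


Common zeros: ∅; count = 0; Bézout bound = 2.

deg(f) = 2, deg(g) = 1, so Bézout bound = 2.
Scan x ∈ F_7. For each x, list the y ∈ F_7 with f(x, y) ≡ 0 and those with g(x, y) ≡ 0 (mod 7); the common zeros in that column are the intersection.
  x = 0: f ≡ 0 at y ∈ {5}; g ≡ 0 at y ∈ {2}; common: ∅.
  x = 1: f ≡ 0 at y ∈ {5}; g ≡ 0 at y ∈ {3}; common: ∅.
  x = 2: f ≡ 0 at y ∈ {0}; g ≡ 0 at y ∈ {4}; common: ∅.
  x = 3: f ≡ 0 at y ∈ ∅; g ≡ 0 at y ∈ {5}; common: ∅.
  x = 4: f ≡ 0 at y ∈ {0}; g ≡ 0 at y ∈ {6}; common: ∅.
  x = 5: f ≡ 0 at y ∈ {2}; g ≡ 0 at y ∈ {0}; common: ∅.
  x = 6: f ≡ 0 at y ∈ {2}; g ≡ 0 at y ∈ {1}; common: ∅.
Collecting: common zeros = ∅, so the count is 0.
Comparison with the Bézout bound: 0 ≤ 2 = deg(f)·deg(g), as expected for curves with no common component (the affine F_7-count falls short of the bound because intersections may lie at infinity, over extension fields, or carry multiplicity).


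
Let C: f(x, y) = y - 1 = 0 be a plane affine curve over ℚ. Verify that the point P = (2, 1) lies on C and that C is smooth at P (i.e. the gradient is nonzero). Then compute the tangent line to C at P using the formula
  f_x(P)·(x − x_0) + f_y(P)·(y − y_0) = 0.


Tangent line at P: y - 1 = 0.

Step 1: f(2, 1) = 0, so P lies on C.
Step 2: partial derivatives
  f_x(x, y) = 0, f_y(x, y) = 1.
  f_x(P) = 0, f_y(P) = 1 (gradient nonzero, so P is smooth).
Step 3: tangent line at P: 0·(x − 2) + 1·(y − 1) = 0.
Expanding: y - 1 = 0.


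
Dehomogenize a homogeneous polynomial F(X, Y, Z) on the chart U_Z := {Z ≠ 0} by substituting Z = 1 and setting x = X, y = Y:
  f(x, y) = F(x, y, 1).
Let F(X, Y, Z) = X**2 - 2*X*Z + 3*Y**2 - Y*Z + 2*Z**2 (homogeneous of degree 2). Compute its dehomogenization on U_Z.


f(x, y) = x**2 - 2*x + 3*y**2 - y + 2

On U_Z we set Z = 1. Each monomial c·X^i·Y^j·Z^k in F becomes c·x^i·y^j·1^k = c·x^i·y^j.
Substituting Z = 1: F(X, Y, 1) = x**2 - 2*x + 3*y**2 - y + 2.
Note: deg(f) ≤ deg(F) = 2; strict inequality happens when F is divisible by Z (lost terms).


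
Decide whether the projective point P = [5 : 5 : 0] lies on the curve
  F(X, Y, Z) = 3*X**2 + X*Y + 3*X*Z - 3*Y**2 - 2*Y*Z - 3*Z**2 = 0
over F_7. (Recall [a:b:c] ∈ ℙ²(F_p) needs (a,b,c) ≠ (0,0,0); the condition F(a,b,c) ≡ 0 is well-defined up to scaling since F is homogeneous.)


F(5,5,0) ≡ 4 (mod 7); P is NOT on the curve.

Evaluate F(5, 5, 0) term-by-term (mod 7).
  3*X**2 ↦ 3·25·1·1 = 75
  X*Y ↦ 1·5·5·1 = 25
  3*X*Z ↦ 3·5·1·0 = 0
  -3*Y**2 ↦ -3·1·25·1 = -75
  -2*Y*Z ↦ -2·1·5·0 = 0
  -3*Z**2 ↦ -3·1·1·0 = 0
Sum: F(5, 5, 0) = (75) + (25) + (0) + (-75) + (0) + (0) = 25.
Reducing mod 7: 25 ≡ 4 (mod 7).
Since F(a, b, c) ≡ 4 ≠ 0 (mod 7), P does NOT lie on the curve.


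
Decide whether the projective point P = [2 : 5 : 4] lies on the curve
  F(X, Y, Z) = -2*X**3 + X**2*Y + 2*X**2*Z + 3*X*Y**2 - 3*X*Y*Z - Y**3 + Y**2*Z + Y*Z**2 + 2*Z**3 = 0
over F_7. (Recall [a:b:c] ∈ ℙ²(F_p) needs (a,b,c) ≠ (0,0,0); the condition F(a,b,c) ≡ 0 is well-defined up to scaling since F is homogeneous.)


F(2,5,4) ≡ 4 (mod 7); P is NOT on the curve.

Evaluate F(2, 5, 4) term-by-term (mod 7).
  -2*X**3 ↦ -2·8·1·1 = -16
  X**2*Y ↦ 1·4·5·1 = 20
  2*X**2*Z ↦ 2·4·1·4 = 32
  3*X*Y**2 ↦ 3·2·25·1 = 150
  -3*X*Y*Z ↦ -3·2·5·4 = -120
  -Y**3 ↦ -1·1·125·1 = -125
  Y**2*Z ↦ 1·1·25·4 = 100
  Y*Z**2 ↦ 1·1·5·16 = 80
  2*Z**3 ↦ 2·1·1·64 = 128
Sum: F(2, 5, 4) = (-16) + (20) + (32) + (150) + (-120) + (-125) + (100) + (80) + (128) = 249.
Reducing mod 7: 249 ≡ 4 (mod 7).
Since F(a, b, c) ≡ 4 ≠ 0 (mod 7), P does NOT lie on the curve.


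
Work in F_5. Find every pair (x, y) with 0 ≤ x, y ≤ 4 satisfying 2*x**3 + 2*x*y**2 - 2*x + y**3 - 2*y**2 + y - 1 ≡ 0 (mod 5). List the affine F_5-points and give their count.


Affine F_5-points: {(0, 4), (2, 1)}; count = 2.

For each of the 25 pairs (x, y) ∈ F_5², evaluate f(x, y) mod 5. Record the zeros.
  x = 0: [0↦4, 1↦4, 2↦1, 3↦1, 4↦0]  zeros at y ∈ {4}
  x = 1: [0↦4, 1↦1, 2↦4, 3↦4, 4↦2]  zeros at y ∈ ∅
  x = 2: [0↦1, 1↦0, 2↦4, 3↦4, 4↦1]  zeros at y ∈ {1}
  x = 3: [0↦2, 1↦3, 2↦3, 3↦3, 4↦4]  zeros at y ∈ ∅
  x = 4: [0↦4, 1↦2, 2↦3, 3↦3, 4↦3]  zeros at y ∈ ∅
Collecting zeros: affine points = {(0, 4), (2, 1)}.
Total count |C(F_5)_aff| = 2.


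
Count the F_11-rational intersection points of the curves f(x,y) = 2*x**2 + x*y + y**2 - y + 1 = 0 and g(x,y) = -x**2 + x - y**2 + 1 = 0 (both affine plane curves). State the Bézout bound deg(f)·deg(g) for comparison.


Common zeros: {(4, 0), (7, 5)}; count = 2; Bézout bound = 4.

deg(f) = 2, deg(g) = 2, so Bézout bound = 4.
Scan x ∈ F_11. For each x, list the y ∈ F_11 with f(x, y) ≡ 0 and those with g(x, y) ≡ 0 (mod 11); the common zeros in that column are the intersection.
  x = 0: f ≡ 0 at y ∈ ∅; g ≡ 0 at y ∈ {1, 10}; common: ∅.
  x = 1: f ≡ 0 at y ∈ ∅; g ≡ 0 at y ∈ {1, 10}; common: ∅.
  x = 2: f ≡ 0 at y ∈ {1, 9}; g ≡ 0 at y ∈ ∅; common: ∅.
  x = 3: f ≡ 0 at y ∈ {1, 8}; g ≡ 0 at y ∈ ∅; common: ∅.
  x = 4: f ≡ 0 at y ∈ {0, 8}; g ≡ 0 at y ∈ {0}; common: {0}.
  x = 5: f ≡ 0 at y ∈ ∅; g ≡ 0 at y ∈ {5, 6}; common: ∅.
  x = 6: f ≡ 0 at y ∈ ∅; g ≡ 0 at y ∈ {2, 9}; common: ∅.
  x = 7: f ≡ 0 at y ∈ {0, 5}; g ≡ 0 at y ∈ {5, 6}; common: {5}.
  x = 8: f ≡ 0 at y ∈ ∅; g ≡ 0 at y ∈ {0}; common: ∅.
  x = 9: f ≡ 0 at y ∈ ∅; g ≡ 0 at y ∈ ∅; common: ∅.
  x = 10: f ≡ 0 at y ∈ {4, 9}; g ≡ 0 at y ∈ ∅; common: ∅.
Collecting: common zeros = {(4, 0), (7, 5)}, so the count is 2.
Comparison with the Bézout bound: 2 ≤ 4 = deg(f)·deg(g), as expected for curves with no common component (the affine F_11-count falls short of the bound because intersections may lie at infinity, over extension fields, or carry multiplicity).


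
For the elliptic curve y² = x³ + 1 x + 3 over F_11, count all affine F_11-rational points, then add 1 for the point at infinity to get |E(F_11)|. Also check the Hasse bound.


Affine points = {(0, 5), (0, 6), (1, 4), (1, 7), (3, 0), (4, 4), (4, 7), (5, 1), (5, 10), (6, 4), (6, 7), (7, 1), (7, 10), (9, 2), (9, 9), (10, 1), (10, 10)}; affine count = 17; |E(F_11)| = 18.

Discriminant check: Δ ∝ 4a³ + 27b² = 4·1³ + 27·3² = 4·1 + 27·9 ≡ 5 (mod 11). Nonzero ⇒ E is nonsingular.
For each x ∈ F_11, compute rhs = x³ + 1·x + 3 mod 11, then count y ∈ F_11 with y² ≡ rhs.
  x = 0: rhs = 3, matching y values: 5, 6 (2 points).
  x = 1: rhs = 5, matching y values: 4, 7 (2 points).
  x = 2: rhs = 2, matching y values: none (0 points).
  x = 3: rhs = 0, matching y values: 0 (1 points).
  x = 4: rhs = 5, matching y values: 4, 7 (2 points).
  x = 5: rhs = 1, matching y values: 1, 10 (2 points).
  x = 6: rhs = 5, matching y values: 4, 7 (2 points).
  x = 7: rhs = 1, matching y values: 1, 10 (2 points).
  x = 8: rhs = 6, matching y values: none (0 points).
  x = 9: rhs = 4, matching y values: 2, 9 (2 points).
  x = 10: rhs = 1, matching y values: 1, 10 (2 points).
Total affine count: 17.
Full point count |E(F_11)| = 17 + 1 = 18.
Hasse bound: |18 − (11+1)| = |6| = 6 ≤ 2√11 ≈ 6.6332 ✓.


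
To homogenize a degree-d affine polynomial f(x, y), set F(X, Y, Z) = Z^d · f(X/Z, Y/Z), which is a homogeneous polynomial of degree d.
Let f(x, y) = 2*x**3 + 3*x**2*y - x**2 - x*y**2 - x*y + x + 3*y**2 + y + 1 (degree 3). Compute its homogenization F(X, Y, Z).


F(X, Y, Z) = 2*X**3 + 3*X**2*Y - X**2*Z - X*Y**2 - X*Y*Z + X*Z**2 + 3*Y**2*Z + Y*Z**2 + Z**3

deg(f) = 3.
Substitute x = X/Z, y = Y/Z into f, then multiply by Z^3.
  monomial 2·x^3·y^0 ↦ 2·X^3·Y^0·Z^0.
  monomial 3·x^2·y^1 ↦ 3·X^2·Y^1·Z^0.
  monomial -1·x^2·y^0 ↦ -1·X^2·Y^0·Z^1.
  monomial -1·x^1·y^2 ↦ -1·X^1·Y^2·Z^0.
  monomial -1·x^1·y^1 ↦ -1·X^1·Y^1·Z^1.
  monomial 1·x^1·y^0 ↦ 1·X^1·Y^0·Z^2.
  monomial 3·x^0·y^2 ↦ 3·X^0·Y^2·Z^1.
  monomial 1·x^0·y^1 ↦ 1·X^0·Y^1·Z^2.
  monomial 1·x^0·y^0 ↦ 1·X^0·Y^0·Z^3.
Collecting: F(X, Y, Z) = 2*X**3 + 3*X**2*Y - X**2*Z - X*Y**2 - X*Y*Z + X*Z**2 + 3*Y**2*Z + Y*Z**2 + Z**3.


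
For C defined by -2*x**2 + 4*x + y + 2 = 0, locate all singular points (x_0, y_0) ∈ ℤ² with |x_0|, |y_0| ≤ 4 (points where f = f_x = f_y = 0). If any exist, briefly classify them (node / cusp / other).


No singular points in the scanned grid; C is smooth there.

Compute partial derivatives:
  f_x = 4 - 4*x.
  f_y = 1.
f_y = 1 is a nonzero constant, so f_y never vanishes: no point (x, y) can satisfy f = f_x = f_y = 0. In particular no (x, y) ∈ {−4, ..., 4}² is singular; the curve is smooth.


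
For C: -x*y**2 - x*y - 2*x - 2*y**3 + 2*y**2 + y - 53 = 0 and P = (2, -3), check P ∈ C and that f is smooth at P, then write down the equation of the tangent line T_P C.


Tangent line at P: -8*x - 55*y - 149 = 0.

Step 1: f(2, -3) = 0, so P lies on C.
Step 2: partial derivatives
  f_x(x, y) = -y**2 - y - 2, f_y(x, y) = -2*x*y - x - 6*y**2 + 4*y + 1.
  f_x(P) = -8, f_y(P) = -55 (gradient nonzero, so P is smooth).
Step 3: tangent line at P: -8·(x − 2) + -55·(y − -3) = 0.
Expanding: -8*x - 55*y - 149 = 0.


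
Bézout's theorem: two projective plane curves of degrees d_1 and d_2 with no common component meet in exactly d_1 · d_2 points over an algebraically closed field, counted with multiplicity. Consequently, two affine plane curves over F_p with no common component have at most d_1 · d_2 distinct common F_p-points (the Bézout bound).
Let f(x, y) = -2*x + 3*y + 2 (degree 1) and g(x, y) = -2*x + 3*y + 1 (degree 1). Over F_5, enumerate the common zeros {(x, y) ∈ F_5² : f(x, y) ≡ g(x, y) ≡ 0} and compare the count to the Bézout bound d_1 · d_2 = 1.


Common zeros: ∅; count = 0; Bézout bound = 1.

deg(f) = 1, deg(g) = 1, so Bézout bound = 1.
Scan x ∈ F_5. For each x, list the y ∈ F_5 with f(x, y) ≡ 0 and those with g(x, y) ≡ 0 (mod 5); the common zeros in that column are the intersection.
  x = 0: f ≡ 0 at y ∈ {1}; g ≡ 0 at y ∈ {3}; common: ∅.
  x = 1: f ≡ 0 at y ∈ {0}; g ≡ 0 at y ∈ {2}; common: ∅.
  x = 2: f ≡ 0 at y ∈ {4}; g ≡ 0 at y ∈ {1}; common: ∅.
  x = 3: f ≡ 0 at y ∈ {3}; g ≡ 0 at y ∈ {0}; common: ∅.
  x = 4: f ≡ 0 at y ∈ {2}; g ≡ 0 at y ∈ {4}; common: ∅.
Collecting: common zeros = ∅, so the count is 0.
Comparison with the Bézout bound: 0 ≤ 1 = deg(f)·deg(g), as expected for curves with no common component (the affine F_5-count falls short of the bound because intersections may lie at infinity, over extension fields, or carry multiplicity).


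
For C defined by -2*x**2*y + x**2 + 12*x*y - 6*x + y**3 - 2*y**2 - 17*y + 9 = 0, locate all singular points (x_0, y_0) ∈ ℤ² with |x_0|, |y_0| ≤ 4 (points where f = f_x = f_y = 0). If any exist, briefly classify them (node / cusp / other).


Singular points: {(3, 1)}; classification: node.

Compute partial derivatives:
  f_x = -4*x*y + 2*x + 12*y - 6.
  f_y = -2*x**2 + 12*x + 3*y**2 - 4*y - 17.
Scan x_0 ∈ {−4, ..., 4}. For each x_0, f_y(x_0, y) is a polynomial in y; find its integer roots y ∈ {−4, ..., 4}, then test f_x and f at those candidates.
  x = -4: f_y(-4, y) = 3*y**2 - 4*y - 97; no integer root y with |y| ≤ 4.
  x = -3: f_y(-3, y) = 3*y**2 - 4*y - 71; no integer root y with |y| ≤ 4.
  x = -2: f_y(-2, y) = 3*y**2 - 4*y - 49; no integer root y with |y| ≤ 4.
  x = -1: f_y(-1, y) = 3*y**2 - 4*y - 31; no integer root y with |y| ≤ 4.
  x = 0: f_y(0, y) = 3*y**2 - 4*y - 17; no integer root y with |y| ≤ 4.
  x = 1: f_y(1, y) = 3*y**2 - 4*y - 7; vanishes at y ∈ {-1}. (1, -1): f_x = -12 ≠ 0.
  x = 2: f_y(2, y) = 3*y**2 - 4*y - 1; no integer root y with |y| ≤ 4.
  x = 3: f_y(3, y) = 3*y**2 - 4*y + 1; vanishes at y ∈ {1}. (3, 1): f_x = 0, f = 0 — SINGULAR.
  x = 4: f_y(4, y) = 3*y**2 - 4*y - 1; no integer root y with |y| ≤ 4.
Only singular point on the grid: (3, 1).
Classify: substitute x = 3 + u, y = 1 + v and expand: f = -2*u**2*v - u**2 + v**3 + v**2.
No constant or linear terms (consistent with a singular point). Quadratic part: -u**2 + v**2. Cubic part: -2*u**2*v + v**3.
The quadratic part v**2 - u**2 = (v − u)(v + u) splits into two distinct linear factors, so there are two distinct tangent lines y − 1 = ±(x − 3) — this is a node (ordinary double point).
Classification: node.


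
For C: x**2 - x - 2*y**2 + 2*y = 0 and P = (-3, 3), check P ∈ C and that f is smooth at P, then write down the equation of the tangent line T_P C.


Tangent line at P: -7*x - 10*y + 9 = 0.

Step 1: f(-3, 3) = 0, so P lies on C.
Step 2: partial derivatives
  f_x(x, y) = 2*x - 1, f_y(x, y) = 2 - 4*y.
  f_x(P) = -7, f_y(P) = -10 (gradient nonzero, so P is smooth).
Step 3: tangent line at P: -7·(x − -3) + -10·(y − 3) = 0.
Expanding: -7*x - 10*y + 9 = 0.


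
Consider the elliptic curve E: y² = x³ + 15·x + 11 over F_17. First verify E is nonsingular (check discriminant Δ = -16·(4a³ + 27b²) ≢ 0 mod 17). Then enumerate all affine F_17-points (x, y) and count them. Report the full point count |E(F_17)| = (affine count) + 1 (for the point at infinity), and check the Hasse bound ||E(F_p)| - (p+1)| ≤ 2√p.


Affine points = {(2, 7), (2, 10), (3, 7), (3, 10), (4, 4), (4, 13), (7, 0), (9, 5), (9, 12), (12, 7), (12, 10)}; affine count = 11; |E(F_17)| = 12.

Discriminant check: Δ ∝ 4a³ + 27b² = 4·15³ + 27·11² = 4·3375 + 27·121 ≡ 5 (mod 17). Nonzero ⇒ E is nonsingular.
For each x ∈ F_17, compute rhs = x³ + 15·x + 11 mod 17, then count y ∈ F_17 with y² ≡ rhs.
  x = 0: rhs = 11, matching y values: none (0 points).
  x = 1: rhs = 10, matching y values: none (0 points).
  x = 2: rhs = 15, matching y values: 7, 10 (2 points).
  x = 3: rhs = 15, matching y values: 7, 10 (2 points).
  x = 4: rhs = 16, matching y values: 4, 13 (2 points).
  x = 5: rhs = 7, matching y values: none (0 points).
  x = 6: rhs = 11, matching y values: none (0 points).
  x = 7: rhs = 0, matching y values: 0 (1 points).
  x = 8: rhs = 14, matching y values: none (0 points).
  x = 9: rhs = 8, matching y values: 5, 12 (2 points).
  x = 10: rhs = 5, matching y values: none (0 points).
  x = 11: rhs = 11, matching y values: none (0 points).
  x = 12: rhs = 15, matching y values: 7, 10 (2 points).
  x = 13: rhs = 6, matching y values: none (0 points).
  x = 14: rhs = 7, matching y values: none (0 points).
  x = 15: rhs = 7, matching y values: none (0 points).
  x = 16: rhs = 12, matching y values: none (0 points).
Total affine count: 11.
Full point count |E(F_17)| = 11 + 1 = 12.
Hasse bound: |12 − (17+1)| = |-6| = 6 ≤ 2√17 ≈ 8.2462 ✓.


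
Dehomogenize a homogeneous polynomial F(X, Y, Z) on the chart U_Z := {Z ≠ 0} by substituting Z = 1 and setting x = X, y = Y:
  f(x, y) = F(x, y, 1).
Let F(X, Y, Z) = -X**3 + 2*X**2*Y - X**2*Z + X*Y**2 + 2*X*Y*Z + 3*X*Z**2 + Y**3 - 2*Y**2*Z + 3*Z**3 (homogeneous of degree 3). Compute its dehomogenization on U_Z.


f(x, y) = -x**3 + 2*x**2*y - x**2 + x*y**2 + 2*x*y + 3*x + y**3 - 2*y**2 + 3

On U_Z we set Z = 1. Each monomial c·X^i·Y^j·Z^k in F becomes c·x^i·y^j·1^k = c·x^i·y^j.
Substituting Z = 1: F(X, Y, 1) = -x**3 + 2*x**2*y - x**2 + x*y**2 + 2*x*y + 3*x + y**3 - 2*y**2 + 3.
Note: deg(f) ≤ deg(F) = 3; strict inequality happens when F is divisible by Z (lost terms).


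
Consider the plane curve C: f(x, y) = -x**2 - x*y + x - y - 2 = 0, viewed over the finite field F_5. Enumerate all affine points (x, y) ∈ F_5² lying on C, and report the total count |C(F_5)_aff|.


Affine F_5-points: {(0, 3), (1, 4), (2, 2), (3, 3)}; count = 4.

For each of the 25 pairs (x, y) ∈ F_5², evaluate f(x, y) mod 5. Record the zeros.
  x = 0: [0↦3, 1↦2, 2↦1, 3↦0, 4↦4]  zeros at y ∈ {3}
  x = 1: [0↦3, 1↦1, 2↦4, 3↦2, 4↦0]  zeros at y ∈ {4}
  x = 2: [0↦1, 1↦3, 2↦0, 3↦2, 4↦4]  zeros at y ∈ {2}
  x = 3: [0↦2, 1↦3, 2↦4, 3↦0, 4↦1]  zeros at y ∈ {3}
  x = 4: [0↦1, 1↦1, 2↦1, 3↦1, 4↦1]  zeros at y ∈ ∅
Collecting zeros: affine points = {(0, 3), (1, 4), (2, 2), (3, 3)}.
Total count |C(F_5)_aff| = 4.


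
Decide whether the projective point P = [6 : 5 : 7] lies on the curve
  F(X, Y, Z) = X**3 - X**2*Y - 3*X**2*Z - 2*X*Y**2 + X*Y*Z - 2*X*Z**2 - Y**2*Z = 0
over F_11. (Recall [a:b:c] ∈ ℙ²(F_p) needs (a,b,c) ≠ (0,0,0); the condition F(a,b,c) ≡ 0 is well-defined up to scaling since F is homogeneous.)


F(6,5,7) ≡ 0 (mod 11); P is on the curve.

Evaluate F(6, 5, 7) term-by-term (mod 11).
  X**3 ↦ 1·216·1·1 = 216
  -X**2*Y ↦ -1·36·5·1 = -180
  -3*X**2*Z ↦ -3·36·1·7 = -756
  -2*X*Y**2 ↦ -2·6·25·1 = -300
  X*Y*Z ↦ 1·6·5·7 = 210
  -2*X*Z**2 ↦ -2·6·1·49 = -588
  -Y**2*Z ↦ -1·1·25·7 = -175
Sum: F(6, 5, 7) = (216) + (-180) + (-756) + (-300) + (210) + (-588) + (-175) = -1573.
Reducing mod 11: -1573 ≡ 0 (mod 11).
Since F(a, b, c) ≡ 0 (mod 11), P lies on the curve.


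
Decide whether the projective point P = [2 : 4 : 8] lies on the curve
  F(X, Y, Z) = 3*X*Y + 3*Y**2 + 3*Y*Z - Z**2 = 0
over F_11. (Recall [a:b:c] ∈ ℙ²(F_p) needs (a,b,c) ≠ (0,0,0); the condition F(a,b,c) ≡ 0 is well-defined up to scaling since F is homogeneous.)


F(2,4,8) ≡ 5 (mod 11); P is NOT on the curve.

Evaluate F(2, 4, 8) term-by-term (mod 11).
  3*X*Y ↦ 3·2·4·1 = 24
  3*Y**2 ↦ 3·1·16·1 = 48
  3*Y*Z ↦ 3·1·4·8 = 96
  -Z**2 ↦ -1·1·1·64 = -64
Sum: F(2, 4, 8) = (24) + (48) + (96) + (-64) = 104.
Reducing mod 11: 104 ≡ 5 (mod 11).
Since F(a, b, c) ≡ 5 ≠ 0 (mod 11), P does NOT lie on the curve.


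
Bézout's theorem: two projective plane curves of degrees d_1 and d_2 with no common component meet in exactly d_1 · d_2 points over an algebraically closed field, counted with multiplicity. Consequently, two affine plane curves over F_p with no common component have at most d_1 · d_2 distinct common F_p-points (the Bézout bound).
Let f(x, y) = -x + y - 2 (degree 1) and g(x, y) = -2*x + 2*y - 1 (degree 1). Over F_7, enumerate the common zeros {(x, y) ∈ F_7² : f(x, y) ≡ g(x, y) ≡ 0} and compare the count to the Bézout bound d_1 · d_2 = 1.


Common zeros: ∅; count = 0; Bézout bound = 1.

deg(f) = 1, deg(g) = 1, so Bézout bound = 1.
Scan x ∈ F_7. For each x, list the y ∈ F_7 with f(x, y) ≡ 0 and those with g(x, y) ≡ 0 (mod 7); the common zeros in that column are the intersection.
  x = 0: f ≡ 0 at y ∈ {2}; g ≡ 0 at y ∈ {4}; common: ∅.
  x = 1: f ≡ 0 at y ∈ {3}; g ≡ 0 at y ∈ {5}; common: ∅.
  x = 2: f ≡ 0 at y ∈ {4}; g ≡ 0 at y ∈ {6}; common: ∅.
  x = 3: f ≡ 0 at y ∈ {5}; g ≡ 0 at y ∈ {0}; common: ∅.
  x = 4: f ≡ 0 at y ∈ {6}; g ≡ 0 at y ∈ {1}; common: ∅.
  x = 5: f ≡ 0 at y ∈ {0}; g ≡ 0 at y ∈ {2}; common: ∅.
  x = 6: f ≡ 0 at y ∈ {1}; g ≡ 0 at y ∈ {3}; common: ∅.
Collecting: common zeros = ∅, so the count is 0.
Comparison with the Bézout bound: 0 ≤ 1 = deg(f)·deg(g), as expected for curves with no common component (the affine F_7-count falls short of the bound because intersections may lie at infinity, over extension fields, or carry multiplicity).


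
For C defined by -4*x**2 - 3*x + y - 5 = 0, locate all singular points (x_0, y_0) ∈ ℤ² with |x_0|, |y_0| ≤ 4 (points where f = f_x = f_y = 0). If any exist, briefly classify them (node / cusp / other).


No singular points in the scanned grid; C is smooth there.

Compute partial derivatives:
  f_x = -8*x - 3.
  f_y = 1.
f_y = 1 is a nonzero constant, so f_y never vanishes: no point (x, y) can satisfy f = f_x = f_y = 0. In particular no (x, y) ∈ {−4, ..., 4}² is singular; the curve is smooth.


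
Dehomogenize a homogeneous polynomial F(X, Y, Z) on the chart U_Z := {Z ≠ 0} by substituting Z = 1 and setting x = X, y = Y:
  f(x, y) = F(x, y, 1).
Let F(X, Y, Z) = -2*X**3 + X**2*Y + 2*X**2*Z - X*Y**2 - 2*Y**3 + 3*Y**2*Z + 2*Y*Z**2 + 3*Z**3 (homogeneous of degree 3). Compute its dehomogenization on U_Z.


f(x, y) = -2*x**3 + x**2*y + 2*x**2 - x*y**2 - 2*y**3 + 3*y**2 + 2*y + 3

On U_Z we set Z = 1. Each monomial c·X^i·Y^j·Z^k in F becomes c·x^i·y^j·1^k = c·x^i·y^j.
Substituting Z = 1: F(X, Y, 1) = -2*x**3 + x**2*y + 2*x**2 - x*y**2 - 2*y**3 + 3*y**2 + 2*y + 3.
Note: deg(f) ≤ deg(F) = 3; strict inequality happens when F is divisible by Z (lost terms).


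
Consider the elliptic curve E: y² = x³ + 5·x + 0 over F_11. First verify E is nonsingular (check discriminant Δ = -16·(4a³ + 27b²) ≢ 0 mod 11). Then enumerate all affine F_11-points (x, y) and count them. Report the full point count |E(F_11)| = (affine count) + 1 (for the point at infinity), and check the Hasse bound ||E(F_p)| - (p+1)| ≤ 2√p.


Affine points = {(0, 0), (3, 3), (3, 8), (6, 2), (6, 9), (7, 2), (7, 9), (9, 2), (9, 9), (10, 4), (10, 7)}; affine count = 11; |E(F_11)| = 12.

Discriminant check: Δ ∝ 4a³ + 27b² = 4·5³ + 27·0² = 4·125 + 27·0 ≡ 5 (mod 11). Nonzero ⇒ E is nonsingular.
For each x ∈ F_11, compute rhs = x³ + 5·x + 0 mod 11, then count y ∈ F_11 with y² ≡ rhs.
  x = 0: rhs = 0, matching y values: 0 (1 points).
  x = 1: rhs = 6, matching y values: none (0 points).
  x = 2: rhs = 7, matching y values: none (0 points).
  x = 3: rhs = 9, matching y values: 3, 8 (2 points).
  x = 4: rhs = 7, matching y values: none (0 points).
  x = 5: rhs = 7, matching y values: none (0 points).
  x = 6: rhs = 4, matching y values: 2, 9 (2 points).
  x = 7: rhs = 4, matching y values: 2, 9 (2 points).
  x = 8: rhs = 2, matching y values: none (0 points).
  x = 9: rhs = 4, matching y values: 2, 9 (2 points).
  x = 10: rhs = 5, matching y values: 4, 7 (2 points).
Total affine count: 11.
Full point count |E(F_11)| = 11 + 1 = 12.
Hasse bound: |12 − (11+1)| = |0| = 0 ≤ 2√11 ≈ 6.6332 ✓.


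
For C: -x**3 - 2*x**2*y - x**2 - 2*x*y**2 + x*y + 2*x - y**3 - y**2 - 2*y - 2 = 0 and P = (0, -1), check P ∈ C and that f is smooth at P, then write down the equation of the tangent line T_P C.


Tangent line at P: -x - 3*y - 3 = 0.

Step 1: f(0, -1) = 0, so P lies on C.
Step 2: partial derivatives
  f_x(x, y) = -3*x**2 - 4*x*y - 2*x - 2*y**2 + y + 2, f_y(x, y) = -2*x**2 - 4*x*y + x - 3*y**2 - 2*y - 2.
  f_x(P) = -1, f_y(P) = -3 (gradient nonzero, so P is smooth).
Step 3: tangent line at P: -1·(x − 0) + -3·(y − -1) = 0.
Expanding: -x - 3*y - 3 = 0.


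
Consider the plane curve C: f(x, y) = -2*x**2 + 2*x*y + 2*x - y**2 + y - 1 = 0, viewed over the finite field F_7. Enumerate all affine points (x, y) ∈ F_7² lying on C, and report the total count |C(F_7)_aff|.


Affine F_7-points: {(0, 3), (0, 5), (3, 1), (3, 6), (4, 3), (4, 6), (6, 1), (6, 5)}; count = 8.

For each of the 49 pairs (x, y) ∈ F_7², evaluate f(x, y) mod 7. Record the zeros.
  x = 0: [0↦6, 1↦6, 2↦4, 3↦0, 4↦1, 5↦0, 6↦4]  zeros at y ∈ {3, 5}
  x = 1: [0↦6, 1↦1, 2↦1, 3↦6, 4↦2, 5↦3, 6↦2]  zeros at y ∈ ∅
  x = 2: [0↦2, 1↦6, 2↦1, 3↦1, 4↦6, 5↦2, 6↦3]  zeros at y ∈ ∅
  x = 3: [0↦1, 1↦0, 2↦4, 3↦6, 4↦6, 5↦4, 6↦0]  zeros at y ∈ {1, 6}
  x = 4: [0↦3, 1↦4, 2↦3, 3↦0, 4↦2, 5↦2, 6↦0]  zeros at y ∈ {3, 6}
  x = 5: [0↦1, 1↦4, 2↦5, 3↦4, 4↦1, 5↦3, 6↦3]  zeros at y ∈ ∅
  x = 6: [0↦2, 1↦0, 2↦3, 3↦4, 4↦3, 5↦0, 6↦2]  zeros at y ∈ {1, 5}
Collecting zeros: affine points = {(0, 3), (0, 5), (3, 1), (3, 6), (4, 3), (4, 6), (6, 1), (6, 5)}.
Total count |C(F_7)_aff| = 8.


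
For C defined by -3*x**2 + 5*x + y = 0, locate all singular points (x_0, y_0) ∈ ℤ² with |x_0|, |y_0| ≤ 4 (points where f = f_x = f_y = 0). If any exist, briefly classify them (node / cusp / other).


No singular points in the scanned grid; C is smooth there.

Compute partial derivatives:
  f_x = 5 - 6*x.
  f_y = 1.
f_y = 1 is a nonzero constant, so f_y never vanishes: no point (x, y) can satisfy f = f_x = f_y = 0. In particular no (x, y) ∈ {−4, ..., 4}² is singular; the curve is smooth.


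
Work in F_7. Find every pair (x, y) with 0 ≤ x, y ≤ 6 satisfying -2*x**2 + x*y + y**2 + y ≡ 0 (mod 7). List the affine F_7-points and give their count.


Affine F_7-points: {(0, 0), (0, 6), (3, 4), (3, 6), (6, 3), (6, 4)}; count = 6.

For each of the 49 pairs (x, y) ∈ F_7², evaluate f(x, y) mod 7. Record the zeros.
  x = 0: [0↦0, 1↦2, 2↦6, 3↦5, 4↦6, 5↦2, 6↦0]  zeros at y ∈ {0, 6}
  x = 1: [0↦5, 1↦1, 2↦6, 3↦6, 4↦1, 5↦5, 6↦4]  zeros at y ∈ ∅
  x = 2: [0↦6, 1↦3, 2↦2, 3↦3, 4↦6, 5↦4, 6↦4]  zeros at y ∈ ∅
  x = 3: [0↦3, 1↦1, 2↦1, 3↦3, 4↦0, 5↦6, 6↦0]  zeros at y ∈ {4, 6}
  x = 4: [0↦3, 1↦2, 2↦3, 3↦6, 4↦4, 5↦4, 6↦6]  zeros at y ∈ ∅
  x = 5: [0↦6, 1↦6, 2↦1, 3↦5, 4↦4, 5↦5, 6↦1]  zeros at y ∈ ∅
  x = 6: [0↦5, 1↦6, 2↦2, 3↦0, 4↦0, 5↦2, 6↦6]  zeros at y ∈ {3, 4}
Collecting zeros: affine points = {(0, 0), (0, 6), (3, 4), (3, 6), (6, 3), (6, 4)}.
Total count |C(F_7)_aff| = 6.


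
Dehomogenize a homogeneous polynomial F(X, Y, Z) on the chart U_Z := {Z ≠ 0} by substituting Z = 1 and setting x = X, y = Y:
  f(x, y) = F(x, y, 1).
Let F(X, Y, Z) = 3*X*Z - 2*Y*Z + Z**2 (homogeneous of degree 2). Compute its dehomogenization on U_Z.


f(x, y) = 3*x - 2*y + 1

On U_Z we set Z = 1. Each monomial c·X^i·Y^j·Z^k in F becomes c·x^i·y^j·1^k = c·x^i·y^j.
Substituting Z = 1: F(X, Y, 1) = 3*x - 2*y + 1.
Note: deg(f) ≤ deg(F) = 2; strict inequality happens when F is divisible by Z (lost terms).


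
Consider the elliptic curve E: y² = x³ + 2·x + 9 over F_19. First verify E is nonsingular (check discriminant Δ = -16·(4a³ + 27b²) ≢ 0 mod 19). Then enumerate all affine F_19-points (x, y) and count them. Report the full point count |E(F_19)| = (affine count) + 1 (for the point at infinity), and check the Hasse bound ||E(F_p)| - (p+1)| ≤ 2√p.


Affine points = {(0, 3), (0, 16), (3, 2), (3, 17), (4, 9), (4, 10), (5, 7), (5, 12), (6, 3), (6, 16), (7, 9), (7, 10), (8, 9), (8, 10), (13, 3), (13, 16), (14, 8), (14, 11), (17, 4), (17, 15), (18, 5), (18, 14)}; affine count = 22; |E(F_19)| = 23.

Discriminant check: Δ ∝ 4a³ + 27b² = 4·2³ + 27·9² = 4·8 + 27·81 ≡ 15 (mod 19). Nonzero ⇒ E is nonsingular.
For each x ∈ F_19, compute rhs = x³ + 2·x + 9 mod 19, then count y ∈ F_19 with y² ≡ rhs.
  x = 0: rhs = 9, matching y values: 3, 16 (2 points).
  x = 1: rhs = 12, matching y values: none (0 points).
  x = 2: rhs = 2, matching y values: none (0 points).
  x = 3: rhs = 4, matching y values: 2, 17 (2 points).
  x = 4: rhs = 5, matching y values: 9, 10 (2 points).
  x = 5: rhs = 11, matching y values: 7, 12 (2 points).
  x = 6: rhs = 9, matching y values: 3, 16 (2 points).
  x = 7: rhs = 5, matching y values: 9, 10 (2 points).
  x = 8: rhs = 5, matching y values: 9, 10 (2 points).
  x = 9: rhs = 15, matching y values: none (0 points).
  x = 10: rhs = 3, matching y values: none (0 points).
  x = 11: rhs = 13, matching y values: none (0 points).
  x = 12: rhs = 13, matching y values: none (0 points).
  x = 13: rhs = 9, matching y values: 3, 16 (2 points).
  x = 14: rhs = 7, matching y values: 8, 11 (2 points).
  x = 15: rhs = 13, matching y values: none (0 points).
  x = 16: rhs = 14, matching y values: none (0 points).
  x = 17: rhs = 16, matching y values: 4, 15 (2 points).
  x = 18: rhs = 6, matching y values: 5, 14 (2 points).
Total affine count: 22.
Full point count |E(F_19)| = 22 + 1 = 23.
Hasse bound: |23 − (19+1)| = |3| = 3 ≤ 2√19 ≈ 8.7178 ✓.
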